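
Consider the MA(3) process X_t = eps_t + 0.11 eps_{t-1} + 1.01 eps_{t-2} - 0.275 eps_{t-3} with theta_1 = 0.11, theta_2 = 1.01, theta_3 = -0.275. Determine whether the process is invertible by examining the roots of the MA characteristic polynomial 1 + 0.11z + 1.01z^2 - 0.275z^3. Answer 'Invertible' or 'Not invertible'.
\text{Not invertible}

The MA(q) characteristic polynomial is P(z) = 1 + 0.11z + 1.01z^2 - 0.275z^3.
Invertibility requires all roots to lie outside the unit circle, i.e. |z| > 1 for every root.
Degree 3: look for a simple real root z0 first, then factor out (1 - z/z0) and solve the remaining quadratic.
Testing z0 = 4: P(4) = 1 + (0.11)(4) + (1.01)(4)^2 + (-0.275)(4)^3
  = 1 + (0.44) + (16.16) + (-17.6) = 0.  So z_0 = 4 is a root, |z_0| = 4.
Divide out the factor (1 - 0.25 z) = (1 - z/z0) (since 1/z0 = 0.25):
  P(z) = (1 - 0.25 z)(1 + (0.36) z + (1.1) z^2)
  [check: z-coef 0.36 - (0.25) = 0.11; z^2-coef 1.1 - (0.25)(0.36) = 1.01; z^3-coef -(0.25)(1.1) = -0.275.]
Remaining roots from the quadratic factor 1 + (0.36) z + (1.1) z^2:
  Set 1 + (0.36) z + (1.1) z^2 = 0, i.e. a z^2 + b z + c = 0 with a = 1.1, b = 0.36, c = 1.
  Discriminant D = b^2 - 4ac = (0.36)^2 - 4*(1.1)*1 = 0.1296 - (4.4) = -4.2704.
  D < 0, so the roots are the complex-conjugate pair z = (-b +/- i sqrt(-D)) / (2a) = -0.1636 +/- 0.9393i.
  For a conjugate pair |z|^2 = z * conj(z) = (product of roots) = c/a = 1/(1.1) = 0.909091, so |z| = sqrt(0.909091) = 0.9535 for both roots.
Moduli of all roots: 4.0000, 0.9535, 0.9535.
All moduli strictly greater than 1? No.
Verdict: Not invertible.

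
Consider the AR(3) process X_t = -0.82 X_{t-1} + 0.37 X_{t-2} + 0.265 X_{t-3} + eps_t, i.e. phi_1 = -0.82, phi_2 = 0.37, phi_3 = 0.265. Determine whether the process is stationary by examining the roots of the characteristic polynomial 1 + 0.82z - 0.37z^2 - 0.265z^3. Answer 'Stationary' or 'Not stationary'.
\text{Stationary}

The AR(p) characteristic polynomial is P(z) = 1 + 0.82z - 0.37z^2 - 0.265z^3.
Stationarity requires all roots to lie outside the unit circle, i.e. |z| > 1 for every root.
Degree 3: look for a simple real root z0 first, then factor out (1 - z/z0) and solve the remaining quadratic.
Testing z0 = -2: P(-2) = 1 + (0.82)(-2) + (-0.37)(-2)^2 + (-0.265)(-2)^3
  = 1 + (-1.64) + (-1.48) + (2.12) = 0.  So z_0 = -2 is a root, |z_0| = 2.
Divide out the factor (1 + 0.5 z) = (1 - z/z0) (since 1/z0 = -0.5):
  P(z) = (1 + 0.5 z)(1 + (0.32) z + (-0.53) z^2)
  [check: z-coef 0.32 - (-0.5) = 0.82; z^2-coef -0.53 - (-0.5)(0.32) = -0.37; z^3-coef -(-0.5)(-0.53) = -0.265.]
Remaining roots from the quadratic factor 1 + (0.32) z + (-0.53) z^2:
  Set 1 + (0.32) z + (-0.53) z^2 = 0, i.e. a z^2 + b z + c = 0 with a = -0.53, b = 0.32, c = 1.
  Discriminant D = b^2 - 4ac = (0.32)^2 - 4*(-0.53)*1 = 0.1024 - (-2.12) = 2.2224.
  D >= 0, so the roots are real: z = (-b +/- sqrt(D)) / (2a) = (-0.32 +/- 1.490772) / (-1.06).
    z_1 = (-0.32 + 1.490772) / (-1.06) = -1.1045,   |z_1| = 1.1045.
    z_2 = (-0.32 - 1.490772) / (-1.06) = 1.7083,   |z_2| = 1.7083.
Moduli of all roots: 2.0000, 1.1045, 1.7083.
All moduli strictly greater than 1? Yes.
Verdict: Stationary.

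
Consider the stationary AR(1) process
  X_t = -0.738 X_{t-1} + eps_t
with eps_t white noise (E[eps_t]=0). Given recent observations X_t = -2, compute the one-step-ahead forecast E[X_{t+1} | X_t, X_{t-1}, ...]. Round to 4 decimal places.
E[X_{t+1} \mid \mathcal F_t] = 1.4760

For an AR(p) model X_t = c + sum_i phi_i X_{t-i} + eps_t, the
one-step-ahead conditional mean is
  E[X_{t+1} | X_t, ...] = c + sum_i phi_i X_{t+1-i}.
Substitute known values:
  E[X_{t+1} | ...] = (-0.738) * (-2)
                   = 1.4760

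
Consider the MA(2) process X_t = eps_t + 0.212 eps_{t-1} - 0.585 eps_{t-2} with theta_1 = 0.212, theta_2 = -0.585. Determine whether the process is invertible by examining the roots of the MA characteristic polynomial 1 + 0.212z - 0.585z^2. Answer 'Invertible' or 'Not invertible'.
\text{Invertible}

The MA(q) characteristic polynomial is P(z) = 1 + 0.212z - 0.585z^2.
Invertibility requires all roots to lie outside the unit circle, i.e. |z| > 1 for every root.
Set 1 + (0.212) z + (-0.585) z^2 = 0, i.e. a z^2 + b z + c = 0 with a = -0.585, b = 0.212, c = 1.
Discriminant D = b^2 - 4ac = (0.212)^2 - 4*(-0.585)*1 = 0.044944 - (-2.34) = 2.384944.
D >= 0, so the roots are real: z = (-b +/- sqrt(D)) / (2a) = (-0.212 +/- 1.544326) / (-1.17).
  z_1 = (-0.212 + 1.544326) / (-1.17) = -1.1387,   |z_1| = 1.1387.
  z_2 = (-0.212 - 1.544326) / (-1.17) = 1.5011,   |z_2| = 1.5011.
Moduli of all roots: 1.1387, 1.5011.
All moduli strictly greater than 1? Yes.
Verdict: Invertible.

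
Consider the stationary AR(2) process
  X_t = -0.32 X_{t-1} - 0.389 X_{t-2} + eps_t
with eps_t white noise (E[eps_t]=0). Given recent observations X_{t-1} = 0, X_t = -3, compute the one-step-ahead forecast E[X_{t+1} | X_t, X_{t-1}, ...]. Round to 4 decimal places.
E[X_{t+1} \mid \mathcal F_t] = 0.9600

For an AR(p) model X_t = c + sum_i phi_i X_{t-i} + eps_t, the
one-step-ahead conditional mean is
  E[X_{t+1} | X_t, ...] = c + sum_i phi_i X_{t+1-i}.
Substitute known values:
  E[X_{t+1} | ...] = (-0.32) * (-3) + (-0.389) * (0)
                   = 0.9600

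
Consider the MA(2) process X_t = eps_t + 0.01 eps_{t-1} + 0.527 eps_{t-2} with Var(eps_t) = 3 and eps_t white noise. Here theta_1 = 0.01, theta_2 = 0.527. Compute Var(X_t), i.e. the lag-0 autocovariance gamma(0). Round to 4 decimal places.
\gamma(0) = 3.8335

For an MA(q) process X_t = eps_t + sum_i theta_i eps_{t-i} with
Var(eps_t) = sigma^2, the variance is
  gamma(0) = sigma^2 * (1 + sum_i theta_i^2).
  sum_i theta_i^2 = (0.01)^2 + (0.527)^2 = 0.0001 + 0.277729 = 0.277829.
  gamma(0) = 3 * (1 + 0.277829) = 3 * 1.277829 = 3.833487, which rounds to 3.8335.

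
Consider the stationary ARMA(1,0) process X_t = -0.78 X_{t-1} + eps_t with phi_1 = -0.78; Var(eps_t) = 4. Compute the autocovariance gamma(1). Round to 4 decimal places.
\gamma(1) = -7.9673

Multiply the model equation by X_{t-k} and take expectations. With theta_0 = psi_0 = 1 and psi_j the MA(infinity) weights, this gives
  gamma(k) - sum_i phi_i gamma(k-i) = c_k,
  c_k = sigma^2 * sum_{j=k..q} theta_j psi_{j-k}   (c_k = 0 for k > q),
using gamma(-m) = gamma(m).
Pure AR (q = 0): c_0 = sigma^2 = 4, c_k = 0 for k >= 1.
Equations for k = 0 and k = 1 (AR order 1):
  gamma(0) = phi_1 gamma(1) + c_0
  gamma(1) = phi_1 gamma(0) + c_1
Substituting the second into the first: gamma(0) (1 - phi_1^2) = c_0 + phi_1 c_1, so
  gamma(0) = c_0 / (1 - phi_1^2) = 4 / (1 - (-0.78)^2) = 4 / 0.3916 = 10.214505.
  gamma(1) = phi_1 gamma(0) = (-0.78)(10.214505) = -7.967314.
Therefore gamma(1) = -7.9673 (to 4 decimal places).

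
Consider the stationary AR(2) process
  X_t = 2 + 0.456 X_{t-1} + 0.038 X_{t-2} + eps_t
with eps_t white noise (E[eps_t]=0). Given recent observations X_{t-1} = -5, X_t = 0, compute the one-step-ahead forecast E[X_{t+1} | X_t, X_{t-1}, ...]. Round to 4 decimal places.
E[X_{t+1} \mid \mathcal F_t] = 1.8100

For an AR(p) model X_t = c + sum_i phi_i X_{t-i} + eps_t, the
one-step-ahead conditional mean is
  E[X_{t+1} | X_t, ...] = c + sum_i phi_i X_{t+1-i}.
Substitute known values:
  E[X_{t+1} | ...] = 2 + (0.456) * (0) + (0.038) * (-5)
                   = 1.8100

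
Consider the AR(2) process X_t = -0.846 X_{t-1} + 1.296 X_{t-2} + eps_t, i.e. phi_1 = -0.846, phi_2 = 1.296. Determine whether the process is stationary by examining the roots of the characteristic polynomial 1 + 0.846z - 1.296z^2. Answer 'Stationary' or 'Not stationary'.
\text{Not stationary}

The AR(p) characteristic polynomial is P(z) = 1 + 0.846z - 1.296z^2.
Stationarity requires all roots to lie outside the unit circle, i.e. |z| > 1 for every root.
Set 1 + (0.846) z + (-1.296) z^2 = 0, i.e. a z^2 + b z + c = 0 with a = -1.296, b = 0.846, c = 1.
Discriminant D = b^2 - 4ac = (0.846)^2 - 4*(-1.296)*1 = 0.715716 - (-5.184) = 5.899716.
D >= 0, so the roots are real: z = (-b +/- sqrt(D)) / (2a) = (-0.846 +/- 2.428933) / (-2.592).
  z_1 = (-0.846 + 2.428933) / (-2.592) = -0.6107,   |z_1| = 0.6107.
  z_2 = (-0.846 - 2.428933) / (-2.592) = 1.2635,   |z_2| = 1.2635.
Moduli of all roots: 0.6107, 1.2635.
All moduli strictly greater than 1? No.
Verdict: Not stationary.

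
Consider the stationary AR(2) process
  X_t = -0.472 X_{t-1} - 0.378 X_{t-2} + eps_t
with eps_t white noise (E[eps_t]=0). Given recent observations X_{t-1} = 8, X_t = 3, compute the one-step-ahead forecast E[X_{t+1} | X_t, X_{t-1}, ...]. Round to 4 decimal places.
E[X_{t+1} \mid \mathcal F_t] = -4.4400

For an AR(p) model X_t = c + sum_i phi_i X_{t-i} + eps_t, the
one-step-ahead conditional mean is
  E[X_{t+1} | X_t, ...] = c + sum_i phi_i X_{t+1-i}.
Substitute known values:
  E[X_{t+1} | ...] = (-0.472) * (3) + (-0.378) * (8)
                   = -4.4400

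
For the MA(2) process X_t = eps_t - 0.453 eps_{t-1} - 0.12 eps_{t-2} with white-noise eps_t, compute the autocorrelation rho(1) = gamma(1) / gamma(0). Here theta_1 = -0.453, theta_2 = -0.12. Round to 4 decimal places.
\rho(1) = -0.3269

For an MA(q) process with theta_0 = 1, the autocovariance is
  gamma(k) = sigma^2 * sum_{i=0..q-k} theta_i * theta_{i+k},
and rho(k) = gamma(k) / gamma(0). Sigma^2 cancels.
  numerator   = (1)*(-0.453) + (-0.453)*(-0.12) = -0.39864.
  denominator = (1)^2 + (-0.453)^2 + (-0.12)^2 = 1.219609.
  rho(1) = -0.39864 / 1.219609 = -0.3269.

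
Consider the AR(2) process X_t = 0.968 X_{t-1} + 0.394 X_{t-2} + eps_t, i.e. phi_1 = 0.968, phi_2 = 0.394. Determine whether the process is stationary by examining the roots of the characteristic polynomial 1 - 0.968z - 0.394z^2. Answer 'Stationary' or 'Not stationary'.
\text{Not stationary}

The AR(p) characteristic polynomial is P(z) = 1 - 0.968z - 0.394z^2.
Stationarity requires all roots to lie outside the unit circle, i.e. |z| > 1 for every root.
Set 1 + (-0.968) z + (-0.394) z^2 = 0, i.e. a z^2 + b z + c = 0 with a = -0.394, b = -0.968, c = 1.
Discriminant D = b^2 - 4ac = (-0.968)^2 - 4*(-0.394)*1 = 0.937024 - (-1.576) = 2.513024.
D >= 0, so the roots are real: z = (-b +/- sqrt(D)) / (2a) = (0.968 +/- 1.585252) / (-0.788).
  z_1 = (0.968 + 1.585252) / (-0.788) = -3.2402,   |z_1| = 3.2402.
  z_2 = (0.968 - 1.585252) / (-0.788) = 0.7833,   |z_2| = 0.7833.
Moduli of all roots: 3.2402, 0.7833.
All moduli strictly greater than 1? No.
Verdict: Not stationary.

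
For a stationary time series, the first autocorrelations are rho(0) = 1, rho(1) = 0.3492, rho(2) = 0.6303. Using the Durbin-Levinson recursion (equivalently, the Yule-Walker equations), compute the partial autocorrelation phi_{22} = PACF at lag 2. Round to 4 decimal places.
\phi_{22} = 0.5790

The PACF at lag k is phi_{kk}, the last component of the solution
to the Yule-Walker system G_k phi = r_k where
  (G_k)_{ij} = rho(|i - j|), (r_k)_i = rho(i), i,j = 1..k.
Equivalently, Durbin-Levinson gives phi_{kk} iteratively:
  phi_{11} = rho(1)
  phi_{kk} = [rho(k) - sum_{j=1..k-1} phi_{k-1,j} rho(k-j)]
            / [1 - sum_{j=1..k-1} phi_{k-1,j} rho(j)],
  phi_{k,j} = phi_{k-1,j} - phi_{kk} phi_{k-1,k-j},  j = 1..k-1.
Step k = 1:
  phi_11 = rho(1) = 0.3492.
Step k = 2:
  phi_22 = [rho(2) - phi_11 rho(1)] / [1 - phi_11 rho(1)] = [0.6303 - (0.3492)(0.3492)] / [1 - (0.3492)(0.3492)]
         = 0.50835936 / 0.87805936 = 0.579.
Therefore phi_{22} = 0.5790.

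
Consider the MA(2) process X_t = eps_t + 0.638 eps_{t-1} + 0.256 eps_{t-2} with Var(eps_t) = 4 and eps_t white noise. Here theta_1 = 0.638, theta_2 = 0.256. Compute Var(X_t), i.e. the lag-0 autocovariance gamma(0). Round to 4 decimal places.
\gamma(0) = 5.8903

For an MA(q) process X_t = eps_t + sum_i theta_i eps_{t-i} with
Var(eps_t) = sigma^2, the variance is
  gamma(0) = sigma^2 * (1 + sum_i theta_i^2).
  sum_i theta_i^2 = (0.638)^2 + (0.256)^2 = 0.407044 + 0.065536 = 0.47258.
  gamma(0) = 4 * (1 + 0.47258) = 4 * 1.47258 = 5.89032, which rounds to 5.8903.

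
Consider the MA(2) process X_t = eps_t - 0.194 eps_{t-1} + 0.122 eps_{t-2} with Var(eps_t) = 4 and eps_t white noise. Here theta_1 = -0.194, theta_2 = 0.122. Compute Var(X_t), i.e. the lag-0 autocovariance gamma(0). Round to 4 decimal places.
\gamma(0) = 4.2101

For an MA(q) process X_t = eps_t + sum_i theta_i eps_{t-i} with
Var(eps_t) = sigma^2, the variance is
  gamma(0) = sigma^2 * (1 + sum_i theta_i^2).
  sum_i theta_i^2 = (-0.194)^2 + (0.122)^2 = 0.037636 + 0.014884 = 0.05252.
  gamma(0) = 4 * (1 + 0.05252) = 4 * 1.05252 = 4.21008, which rounds to 4.2101.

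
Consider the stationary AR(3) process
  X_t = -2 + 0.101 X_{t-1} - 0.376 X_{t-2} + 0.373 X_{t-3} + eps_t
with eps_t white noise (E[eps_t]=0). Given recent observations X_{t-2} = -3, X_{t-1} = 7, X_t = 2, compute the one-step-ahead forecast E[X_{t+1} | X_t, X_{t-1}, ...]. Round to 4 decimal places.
E[X_{t+1} \mid \mathcal F_t] = -5.5490

For an AR(p) model X_t = c + sum_i phi_i X_{t-i} + eps_t, the
one-step-ahead conditional mean is
  E[X_{t+1} | X_t, ...] = c + sum_i phi_i X_{t+1-i}.
Substitute known values:
  E[X_{t+1} | ...] = -2 + (0.101) * (2) + (-0.376) * (7) + (0.373) * (-3)
                   = -5.5490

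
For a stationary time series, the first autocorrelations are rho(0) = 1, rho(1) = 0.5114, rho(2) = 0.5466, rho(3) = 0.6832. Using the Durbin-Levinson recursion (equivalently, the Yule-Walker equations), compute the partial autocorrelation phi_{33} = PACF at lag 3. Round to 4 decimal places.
\phi_{33} = 0.4999

The PACF at lag k is phi_{kk}, the last component of the solution
to the Yule-Walker system G_k phi = r_k where
  (G_k)_{ij} = rho(|i - j|), (r_k)_i = rho(i), i,j = 1..k.
Equivalently, Durbin-Levinson gives phi_{kk} iteratively:
  phi_{11} = rho(1)
  phi_{kk} = [rho(k) - sum_{j=1..k-1} phi_{k-1,j} rho(k-j)]
            / [1 - sum_{j=1..k-1} phi_{k-1,j} rho(j)],
  phi_{k,j} = phi_{k-1,j} - phi_{kk} phi_{k-1,k-j},  j = 1..k-1.
Step k = 1:
  phi_11 = rho(1) = 0.5114.
Step k = 2:
  phi_22 = [rho(2) - phi_11 rho(1)] / [1 - phi_11 rho(1)] = [0.5466 - (0.5114)(0.5114)] / [1 - (0.5114)(0.5114)]
         = 0.28507004 / 0.73847004 = 0.386028.
  Update: phi_21 = phi_11 - phi_22 phi_11 = 0.5114 - (0.386028)(0.5114) = 0.313985.
Step k = 3:
  phi_33 = [rho(3) - phi_21 rho(2) - phi_22 rho(1)] / [1 - phi_21 rho(1) - phi_22 rho(2)]
    numerator   = 0.6832 - (0.313985)(0.5466) - (0.386028)(0.5114) = 0.31416095
    denominator = 1 - (0.313985)(0.5114) - (0.386028)(0.5466) = 0.62842505
  phi_33 = 0.31416095 / 0.62842505 = 0.4999.
Therefore phi_{33} = 0.4999.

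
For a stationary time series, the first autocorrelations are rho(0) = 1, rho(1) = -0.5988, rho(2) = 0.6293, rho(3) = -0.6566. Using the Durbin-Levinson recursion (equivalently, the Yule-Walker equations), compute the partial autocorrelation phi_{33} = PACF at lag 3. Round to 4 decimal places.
\phi_{33} = -0.3530

The PACF at lag k is phi_{kk}, the last component of the solution
to the Yule-Walker system G_k phi = r_k where
  (G_k)_{ij} = rho(|i - j|), (r_k)_i = rho(i), i,j = 1..k.
Equivalently, Durbin-Levinson gives phi_{kk} iteratively:
  phi_{11} = rho(1)
  phi_{kk} = [rho(k) - sum_{j=1..k-1} phi_{k-1,j} rho(k-j)]
            / [1 - sum_{j=1..k-1} phi_{k-1,j} rho(j)],
  phi_{k,j} = phi_{k-1,j} - phi_{kk} phi_{k-1,k-j},  j = 1..k-1.
Step k = 1:
  phi_11 = rho(1) = -0.5988.
Step k = 2:
  phi_22 = [rho(2) - phi_11 rho(1)] / [1 - phi_11 rho(1)] = [0.6293 - (-0.5988)(-0.5988)] / [1 - (-0.5988)(-0.5988)]
         = 0.27073856 / 0.64143856 = 0.42208.
  Update: phi_21 = phi_11 - phi_22 phi_11 = -0.5988 - (0.42208)(-0.5988) = -0.346058.
Step k = 3:
  phi_33 = [rho(3) - phi_21 rho(2) - phi_22 rho(1)] / [1 - phi_21 rho(1) - phi_22 rho(2)]
    numerator   = -0.6566 - (-0.346058)(0.6293) - (0.42208)(-0.5988) = -0.18608382
    denominator = 1 - (-0.346058)(-0.5988) - (0.42208)(0.6293) = 0.52716516
  phi_33 = -0.18608382 / 0.52716516 = -0.353.
Therefore phi_{33} = -0.3530.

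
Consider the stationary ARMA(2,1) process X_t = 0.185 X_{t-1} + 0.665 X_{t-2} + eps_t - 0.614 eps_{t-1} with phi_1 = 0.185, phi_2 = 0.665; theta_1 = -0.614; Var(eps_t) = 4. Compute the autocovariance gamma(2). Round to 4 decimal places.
\gamma(2) = 4.1755

Multiply the model equation by X_{t-k} and take expectations. With theta_0 = psi_0 = 1 and psi_j the MA(infinity) weights, this gives
  gamma(k) - sum_i phi_i gamma(k-i) = c_k,
  c_k = sigma^2 * sum_{j=k..q} theta_j psi_{j-k}   (c_k = 0 for k > q),
using gamma(-m) = gamma(m).
psi-weights needed (psi_j = theta_j + sum_i phi_i psi_{j-i}):
  psi_1 = theta_1 + phi_1 = -0.614 + (0.185) = -0.429
Right-hand sides:
  c_0 = sigma^2 (1 + theta_1 psi_1) = 4 * (1 + (-0.614)(-0.429)) = 4 * 1.263406 = 5.053624
  c_1 = sigma^2 theta_1 = 4 * (-0.614) = -2.456
  c_2 = 0
Equations for k = 0, 1, 2 (AR order 2, c_2 = 0):
  (E0) gamma(0) = phi_1 gamma(1) + phi_2 gamma(2) + c_0
  (E1) gamma(1) = phi_1 gamma(0) + phi_2 gamma(1) + c_1
  (E2) gamma(2) = phi_1 gamma(1) + phi_2 gamma(0)
From (E1): gamma(1) = A gamma(0) + B with
  A = phi_1 / (1 - phi_2) = 0.185 / 0.335 = 0.552239,   B = c_1 / (1 - phi_2) = -2.456 / 0.335 = -7.331343.
Insert (E2) into (E0): gamma(0) (1 - phi_2^2) = phi_1 (1 + phi_2) gamma(1) + c_0.
  phi_1 (1 + phi_2) = (0.185)(1.665) = 0.308025,   1 - phi_2^2 = 0.557775.
Replace gamma(1) by A gamma(0) + B and collect gamma(0):
  gamma(0) [0.557775 - (0.308025)(0.552239)] = (0.308025)(-7.331343) + 5.053624
  gamma(0) * 0.387672 = 2.795387
  gamma(0) = 2.795387 / 0.387672 = 7.210708.
  gamma(1) = A gamma(0) + B = (0.552239)(7.210708) + (-7.331343) = -3.349311.
  gamma(2) = phi_1 gamma(1) + phi_2 gamma(0) = (0.185)(-3.349311) + (0.665)(7.210708) = 4.175498.
Therefore gamma(2) = 4.1755 (to 4 decimal places).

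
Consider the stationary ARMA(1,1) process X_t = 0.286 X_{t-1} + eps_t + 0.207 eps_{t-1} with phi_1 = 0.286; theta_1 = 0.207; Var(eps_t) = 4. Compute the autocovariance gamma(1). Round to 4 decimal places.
\gamma(1) = 2.2748

Multiply the model equation by X_{t-k} and take expectations. With theta_0 = psi_0 = 1 and psi_j the MA(infinity) weights, this gives
  gamma(k) - sum_i phi_i gamma(k-i) = c_k,
  c_k = sigma^2 * sum_{j=k..q} theta_j psi_{j-k}   (c_k = 0 for k > q),
using gamma(-m) = gamma(m).
psi-weights needed (psi_j = theta_j + sum_i phi_i psi_{j-i}):
  psi_1 = theta_1 + phi_1 = 0.207 + (0.286) = 0.493
Right-hand sides:
  c_0 = sigma^2 (1 + theta_1 psi_1) = 4 * (1 + (0.207)(0.493)) = 4 * 1.102051 = 4.408204
  c_1 = sigma^2 theta_1 = 4 * (0.207) = 0.828
  c_2 = 0
Equations for k = 0 and k = 1 (AR order 1):
  gamma(0) = phi_1 gamma(1) + c_0
  gamma(1) = phi_1 gamma(0) + c_1
Substituting the second into the first: gamma(0) (1 - phi_1^2) = c_0 + phi_1 c_1, so
  gamma(0) = (c_0 + phi_1 c_1) / (1 - phi_1^2) = (4.408204 + (0.286)(0.828)) / (1 - (0.286)^2) = 4.645012 / 0.918204 = 5.058802.
  gamma(1) = phi_1 gamma(0) + c_1 = (0.286)(5.058802) + (0.828) = 2.274817.
Therefore gamma(1) = 2.2748 (to 4 decimal places).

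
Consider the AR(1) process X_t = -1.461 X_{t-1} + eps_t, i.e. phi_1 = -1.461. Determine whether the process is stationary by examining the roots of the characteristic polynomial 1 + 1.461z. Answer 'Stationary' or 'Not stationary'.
\text{Not stationary}

The AR(p) characteristic polynomial is P(z) = 1 + 1.461z.
Stationarity requires all roots to lie outside the unit circle, i.e. |z| > 1 for every root.
This is linear in z: 1 + (1.461) z = 0  =>  z = -1/(1.461) = -0.684463,  |z| = 0.684463.
Moduli of all roots: 0.6845.
All moduli strictly greater than 1? No.
Verdict: Not stationary.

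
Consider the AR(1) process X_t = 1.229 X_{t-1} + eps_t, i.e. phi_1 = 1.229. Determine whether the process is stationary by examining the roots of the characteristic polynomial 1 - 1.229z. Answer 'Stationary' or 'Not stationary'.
\text{Not stationary}

The AR(p) characteristic polynomial is P(z) = 1 - 1.229z.
Stationarity requires all roots to lie outside the unit circle, i.e. |z| > 1 for every root.
This is linear in z: 1 + (-1.229) z = 0  =>  z = -1/(-1.229) = 0.81367,  |z| = 0.81367.
Moduli of all roots: 0.8137.
All moduli strictly greater than 1? No.
Verdict: Not stationary.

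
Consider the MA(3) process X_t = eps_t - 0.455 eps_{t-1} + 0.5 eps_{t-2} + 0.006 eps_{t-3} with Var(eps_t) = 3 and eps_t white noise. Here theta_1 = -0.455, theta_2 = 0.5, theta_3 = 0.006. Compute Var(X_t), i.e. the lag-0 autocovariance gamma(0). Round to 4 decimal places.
\gamma(0) = 4.3712

For an MA(q) process X_t = eps_t + sum_i theta_i eps_{t-i} with
Var(eps_t) = sigma^2, the variance is
  gamma(0) = sigma^2 * (1 + sum_i theta_i^2).
  sum_i theta_i^2 = (-0.455)^2 + (0.5)^2 + (0.006)^2 = 0.207025 + 0.25 + 0.000036 = 0.457061.
  gamma(0) = 3 * (1 + 0.457061) = 3 * 1.457061 = 4.371183, which rounds to 4.3712.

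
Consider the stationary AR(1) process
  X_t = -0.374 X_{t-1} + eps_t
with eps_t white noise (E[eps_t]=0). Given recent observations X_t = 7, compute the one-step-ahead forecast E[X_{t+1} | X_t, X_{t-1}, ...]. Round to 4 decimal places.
E[X_{t+1} \mid \mathcal F_t] = -2.6180

For an AR(p) model X_t = c + sum_i phi_i X_{t-i} + eps_t, the
one-step-ahead conditional mean is
  E[X_{t+1} | X_t, ...] = c + sum_i phi_i X_{t+1-i}.
Substitute known values:
  E[X_{t+1} | ...] = (-0.374) * (7)
                   = -2.6180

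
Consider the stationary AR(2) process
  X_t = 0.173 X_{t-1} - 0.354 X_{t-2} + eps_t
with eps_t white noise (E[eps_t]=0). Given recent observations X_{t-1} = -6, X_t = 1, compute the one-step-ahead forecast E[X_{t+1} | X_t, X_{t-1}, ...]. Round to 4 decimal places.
E[X_{t+1} \mid \mathcal F_t] = 2.2970

For an AR(p) model X_t = c + sum_i phi_i X_{t-i} + eps_t, the
one-step-ahead conditional mean is
  E[X_{t+1} | X_t, ...] = c + sum_i phi_i X_{t+1-i}.
Substitute known values:
  E[X_{t+1} | ...] = (0.173) * (1) + (-0.354) * (-6)
                   = 2.2970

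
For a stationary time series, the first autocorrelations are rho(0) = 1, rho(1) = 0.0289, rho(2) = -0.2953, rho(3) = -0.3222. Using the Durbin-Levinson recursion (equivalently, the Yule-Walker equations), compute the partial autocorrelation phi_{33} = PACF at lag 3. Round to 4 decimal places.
\phi_{33} = -0.3320

The PACF at lag k is phi_{kk}, the last component of the solution
to the Yule-Walker system G_k phi = r_k where
  (G_k)_{ij} = rho(|i - j|), (r_k)_i = rho(i), i,j = 1..k.
Equivalently, Durbin-Levinson gives phi_{kk} iteratively:
  phi_{11} = rho(1)
  phi_{kk} = [rho(k) - sum_{j=1..k-1} phi_{k-1,j} rho(k-j)]
            / [1 - sum_{j=1..k-1} phi_{k-1,j} rho(j)],
  phi_{k,j} = phi_{k-1,j} - phi_{kk} phi_{k-1,k-j},  j = 1..k-1.
Step k = 1:
  phi_11 = rho(1) = 0.0289.
Step k = 2:
  phi_22 = [rho(2) - phi_11 rho(1)] / [1 - phi_11 rho(1)] = [-0.2953 - (0.0289)(0.0289)] / [1 - (0.0289)(0.0289)]
         = -0.29613521 / 0.99916479 = -0.296383.
  Update: phi_21 = phi_11 - phi_22 phi_11 = 0.0289 - (-0.296383)(0.0289) = 0.037465.
Step k = 3:
  phi_33 = [rho(3) - phi_21 rho(2) - phi_22 rho(1)] / [1 - phi_21 rho(1) - phi_22 rho(2)]
    numerator   = -0.3222 - (0.037465)(-0.2953) - (-0.296383)(0.0289) = -0.30257099
    denominator = 1 - (0.037465)(0.0289) - (-0.296383)(-0.2953) = 0.91139542
  phi_33 = -0.30257099 / 0.91139542 = -0.332.
Therefore phi_{33} = -0.3320.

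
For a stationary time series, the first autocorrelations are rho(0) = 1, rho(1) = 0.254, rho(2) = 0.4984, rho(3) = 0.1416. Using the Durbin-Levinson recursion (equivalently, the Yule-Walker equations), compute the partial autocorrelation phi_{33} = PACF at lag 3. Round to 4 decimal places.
\phi_{33} = -0.0600

The PACF at lag k is phi_{kk}, the last component of the solution
to the Yule-Walker system G_k phi = r_k where
  (G_k)_{ij} = rho(|i - j|), (r_k)_i = rho(i), i,j = 1..k.
Equivalently, Durbin-Levinson gives phi_{kk} iteratively:
  phi_{11} = rho(1)
  phi_{kk} = [rho(k) - sum_{j=1..k-1} phi_{k-1,j} rho(k-j)]
            / [1 - sum_{j=1..k-1} phi_{k-1,j} rho(j)],
  phi_{k,j} = phi_{k-1,j} - phi_{kk} phi_{k-1,k-j},  j = 1..k-1.
Step k = 1:
  phi_11 = rho(1) = 0.254.
Step k = 2:
  phi_22 = [rho(2) - phi_11 rho(1)] / [1 - phi_11 rho(1)] = [0.4984 - (0.254)(0.254)] / [1 - (0.254)(0.254)]
         = 0.433884 / 0.935484 = 0.463807.
  Update: phi_21 = phi_11 - phi_22 phi_11 = 0.254 - (0.463807)(0.254) = 0.136193.
Step k = 3:
  phi_33 = [rho(3) - phi_21 rho(2) - phi_22 rho(1)] / [1 - phi_21 rho(1) - phi_22 rho(2)]
    numerator   = 0.1416 - (0.136193)(0.4984) - (0.463807)(0.254) = -0.04408558
    denominator = 1 - (0.136193)(0.254) - (0.463807)(0.4984) = 0.73424558
  phi_33 = -0.04408558 / 0.73424558 = -0.06.
Therefore phi_{33} = -0.0600.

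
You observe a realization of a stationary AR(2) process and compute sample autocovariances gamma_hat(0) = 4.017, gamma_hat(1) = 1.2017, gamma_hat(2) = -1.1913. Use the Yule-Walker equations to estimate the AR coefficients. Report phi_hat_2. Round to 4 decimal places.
\hat\phi_{2} = -0.4240

The Yule-Walker equations for an AR(p) process read, in matrix form,
  Gamma_p phi = r_p,   with   (Gamma_p)_{ij} = gamma(|i - j|),
                       (r_p)_i = gamma(i),   i,j = 1..p.
Substitute the sample gammas (Toeplitz matrix and right-hand side of size 2):
  Gamma_p = [[4.017, 1.2017], [1.2017, 4.017]]
  r_p     = [1.2017, -1.1913]
Written out:
  4.017 phi_1 + 1.2017 phi_2 = 1.2017
  1.2017 phi_1 + 4.017 phi_2 = -1.1913
Solve by Cramer's rule:
  det = gamma(0)^2 - gamma(1)^2 = (4.017)^2 - (1.2017)^2 = 16.136289 - 1.44408289 = 14.69220611
  phi_hat_1 = [gamma(1) gamma(0) - gamma(1) gamma(2)] / det = [(1.2017)(4.017) - (1.2017)(-1.1913)] / 14.69220611 = 6.25881411 / 14.69220611 = 0.426
  phi_hat_2 = [gamma(0) gamma(2) - gamma(1)^2] / det = [(4.017)(-1.1913) - (1.2017)^2] / 14.69220611 = -6.22953499 / 14.69220611 = -0.424
So phi_hat = [0.4260, -0.4240].
Therefore phi_hat_2 = -0.4240.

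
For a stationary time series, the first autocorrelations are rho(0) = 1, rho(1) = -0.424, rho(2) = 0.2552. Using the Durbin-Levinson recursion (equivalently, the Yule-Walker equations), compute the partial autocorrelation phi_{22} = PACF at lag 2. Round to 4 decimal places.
\phi_{22} = 0.0920

The PACF at lag k is phi_{kk}, the last component of the solution
to the Yule-Walker system G_k phi = r_k where
  (G_k)_{ij} = rho(|i - j|), (r_k)_i = rho(i), i,j = 1..k.
Equivalently, Durbin-Levinson gives phi_{kk} iteratively:
  phi_{11} = rho(1)
  phi_{kk} = [rho(k) - sum_{j=1..k-1} phi_{k-1,j} rho(k-j)]
            / [1 - sum_{j=1..k-1} phi_{k-1,j} rho(j)],
  phi_{k,j} = phi_{k-1,j} - phi_{kk} phi_{k-1,k-j},  j = 1..k-1.
Step k = 1:
  phi_11 = rho(1) = -0.424.
Step k = 2:
  phi_22 = [rho(2) - phi_11 rho(1)] / [1 - phi_11 rho(1)] = [0.2552 - (-0.424)(-0.424)] / [1 - (-0.424)(-0.424)]
         = 0.075424 / 0.820224 = 0.092.
Therefore phi_{22} = 0.0920.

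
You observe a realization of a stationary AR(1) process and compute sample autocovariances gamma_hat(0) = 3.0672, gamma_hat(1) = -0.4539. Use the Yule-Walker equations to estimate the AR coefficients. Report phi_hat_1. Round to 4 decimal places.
\hat\phi_{1} = -0.1480

The Yule-Walker equations for an AR(p) process read, in matrix form,
  Gamma_p phi = r_p,   with   (Gamma_p)_{ij} = gamma(|i - j|),
                       (r_p)_i = gamma(i),   i,j = 1..p.
Substitute the sample gammas (Toeplitz matrix and right-hand side of size 1):
  Gamma_p = [[3.0672]]
  r_p     = [-0.4539]
With p = 1 this is the single equation gamma(0) phi_1 = gamma(1):
  phi_hat_1 = gamma(1) / gamma(0) = -0.4539 / 3.0672 = -0.1480.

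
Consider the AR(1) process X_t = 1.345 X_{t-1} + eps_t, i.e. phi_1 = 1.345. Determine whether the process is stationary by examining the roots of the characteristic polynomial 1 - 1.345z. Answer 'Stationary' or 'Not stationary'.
\text{Not stationary}

The AR(p) characteristic polynomial is P(z) = 1 - 1.345z.
Stationarity requires all roots to lie outside the unit circle, i.e. |z| > 1 for every root.
This is linear in z: 1 + (-1.345) z = 0  =>  z = -1/(-1.345) = 0.743494,  |z| = 0.743494.
Moduli of all roots: 0.7435.
All moduli strictly greater than 1? No.
Verdict: Not stationary.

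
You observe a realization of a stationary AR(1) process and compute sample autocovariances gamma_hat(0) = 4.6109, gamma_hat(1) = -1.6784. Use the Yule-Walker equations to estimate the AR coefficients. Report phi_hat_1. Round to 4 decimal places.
\hat\phi_{1} = -0.3640

The Yule-Walker equations for an AR(p) process read, in matrix form,
  Gamma_p phi = r_p,   with   (Gamma_p)_{ij} = gamma(|i - j|),
                       (r_p)_i = gamma(i),   i,j = 1..p.
Substitute the sample gammas (Toeplitz matrix and right-hand side of size 1):
  Gamma_p = [[4.6109]]
  r_p     = [-1.6784]
With p = 1 this is the single equation gamma(0) phi_1 = gamma(1):
  phi_hat_1 = gamma(1) / gamma(0) = -1.6784 / 4.6109 = -0.3640.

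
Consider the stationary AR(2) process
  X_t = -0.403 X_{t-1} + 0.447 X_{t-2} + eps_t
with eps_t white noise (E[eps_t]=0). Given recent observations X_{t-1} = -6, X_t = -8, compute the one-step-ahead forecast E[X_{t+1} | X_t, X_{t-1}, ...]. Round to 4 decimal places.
E[X_{t+1} \mid \mathcal F_t] = 0.5420

For an AR(p) model X_t = c + sum_i phi_i X_{t-i} + eps_t, the
one-step-ahead conditional mean is
  E[X_{t+1} | X_t, ...] = c + sum_i phi_i X_{t+1-i}.
Substitute known values:
  E[X_{t+1} | ...] = (-0.403) * (-8) + (0.447) * (-6)
                   = 0.5420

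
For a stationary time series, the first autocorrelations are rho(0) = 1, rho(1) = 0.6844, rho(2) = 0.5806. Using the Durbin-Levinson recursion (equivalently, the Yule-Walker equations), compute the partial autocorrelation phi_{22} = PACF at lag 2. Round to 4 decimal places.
\phi_{22} = 0.2111

The PACF at lag k is phi_{kk}, the last component of the solution
to the Yule-Walker system G_k phi = r_k where
  (G_k)_{ij} = rho(|i - j|), (r_k)_i = rho(i), i,j = 1..k.
Equivalently, Durbin-Levinson gives phi_{kk} iteratively:
  phi_{11} = rho(1)
  phi_{kk} = [rho(k) - sum_{j=1..k-1} phi_{k-1,j} rho(k-j)]
            / [1 - sum_{j=1..k-1} phi_{k-1,j} rho(j)],
  phi_{k,j} = phi_{k-1,j} - phi_{kk} phi_{k-1,k-j},  j = 1..k-1.
Step k = 1:
  phi_11 = rho(1) = 0.6844.
Step k = 2:
  phi_22 = [rho(2) - phi_11 rho(1)] / [1 - phi_11 rho(1)] = [0.5806 - (0.6844)(0.6844)] / [1 - (0.6844)(0.6844)]
         = 0.11219664 / 0.53159664 = 0.2111.
Therefore phi_{22} = 0.2111.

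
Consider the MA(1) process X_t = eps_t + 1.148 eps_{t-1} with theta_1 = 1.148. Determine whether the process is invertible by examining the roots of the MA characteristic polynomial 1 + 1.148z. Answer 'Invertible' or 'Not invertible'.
\text{Not invertible}

The MA(q) characteristic polynomial is P(z) = 1 + 1.148z.
Invertibility requires all roots to lie outside the unit circle, i.e. |z| > 1 for every root.
This is linear in z: 1 + (1.148) z = 0  =>  z = -1/(1.148) = -0.87108,  |z| = 0.87108.
Moduli of all roots: 0.8711.
All moduli strictly greater than 1? No.
Verdict: Not invertible.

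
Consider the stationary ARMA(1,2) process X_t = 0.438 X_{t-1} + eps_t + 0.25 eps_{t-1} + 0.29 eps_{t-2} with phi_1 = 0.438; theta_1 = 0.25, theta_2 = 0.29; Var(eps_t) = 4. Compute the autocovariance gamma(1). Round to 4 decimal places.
\gamma(1) = 5.1375

Multiply the model equation by X_{t-k} and take expectations. With theta_0 = psi_0 = 1 and psi_j the MA(infinity) weights, this gives
  gamma(k) - sum_i phi_i gamma(k-i) = c_k,
  c_k = sigma^2 * sum_{j=k..q} theta_j psi_{j-k}   (c_k = 0 for k > q),
using gamma(-m) = gamma(m).
psi-weights needed (psi_j = theta_j + sum_i phi_i psi_{j-i}):
  psi_1 = theta_1 + phi_1 = 0.25 + (0.438) = 0.688
  psi_2 = theta_2 + phi_1 psi_1 = 0.29 + (0.438)(0.688) = 0.591344
Right-hand sides:
  c_0 = sigma^2 (1 + theta_1 psi_1 + theta_2 psi_2) = 4 * (1 + (0.25)(0.688) + (0.29)(0.591344)) = 4 * 1.34349 = 5.373959
  c_1 = sigma^2 (theta_1 + theta_2 psi_1) = 4 * (0.25 + (0.29)(0.688)) = 1.79808
  c_2 = sigma^2 theta_2 = 4 * (0.29) = 1.16
Equations for k = 0 and k = 1 (AR order 1):
  gamma(0) = phi_1 gamma(1) + c_0
  gamma(1) = phi_1 gamma(0) + c_1
Substituting the second into the first: gamma(0) (1 - phi_1^2) = c_0 + phi_1 c_1, so
  gamma(0) = (c_0 + phi_1 c_1) / (1 - phi_1^2) = (5.373959 + (0.438)(1.79808)) / (1 - (0.438)^2) = 6.161518 / 0.808156 = 7.624169.
  gamma(1) = phi_1 gamma(0) + c_1 = (0.438)(7.624169) + (1.79808) = 5.137466.
Therefore gamma(1) = 5.1375 (to 4 decimal places).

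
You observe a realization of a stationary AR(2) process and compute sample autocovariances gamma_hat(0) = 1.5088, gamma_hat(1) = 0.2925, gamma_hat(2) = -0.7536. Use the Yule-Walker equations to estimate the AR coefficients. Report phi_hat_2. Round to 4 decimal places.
\hat\phi_{2} = -0.5580

The Yule-Walker equations for an AR(p) process read, in matrix form,
  Gamma_p phi = r_p,   with   (Gamma_p)_{ij} = gamma(|i - j|),
                       (r_p)_i = gamma(i),   i,j = 1..p.
Substitute the sample gammas (Toeplitz matrix and right-hand side of size 2):
  Gamma_p = [[1.5088, 0.2925], [0.2925, 1.5088]]
  r_p     = [0.2925, -0.7536]
Written out:
  1.5088 phi_1 + 0.2925 phi_2 = 0.2925
  0.2925 phi_1 + 1.5088 phi_2 = -0.7536
Solve by Cramer's rule:
  det = gamma(0)^2 - gamma(1)^2 = (1.5088)^2 - (0.2925)^2 = 2.27647744 - 0.08555625 = 2.19092119
  phi_hat_1 = [gamma(1) gamma(0) - gamma(1) gamma(2)] / det = [(0.2925)(1.5088) - (0.2925)(-0.7536)] / 2.19092119 = 0.661752 / 2.19092119 = 0.302
  phi_hat_2 = [gamma(0) gamma(2) - gamma(1)^2] / det = [(1.5088)(-0.7536) - (0.2925)^2] / 2.19092119 = -1.22258793 / 2.19092119 = -0.558
So phi_hat = [0.3020, -0.5580].
Therefore phi_hat_2 = -0.5580.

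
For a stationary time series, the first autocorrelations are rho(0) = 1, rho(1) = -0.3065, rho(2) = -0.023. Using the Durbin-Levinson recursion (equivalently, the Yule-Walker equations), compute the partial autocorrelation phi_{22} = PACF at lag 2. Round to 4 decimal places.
\phi_{22} = -0.1291

The PACF at lag k is phi_{kk}, the last component of the solution
to the Yule-Walker system G_k phi = r_k where
  (G_k)_{ij} = rho(|i - j|), (r_k)_i = rho(i), i,j = 1..k.
Equivalently, Durbin-Levinson gives phi_{kk} iteratively:
  phi_{11} = rho(1)
  phi_{kk} = [rho(k) - sum_{j=1..k-1} phi_{k-1,j} rho(k-j)]
            / [1 - sum_{j=1..k-1} phi_{k-1,j} rho(j)],
  phi_{k,j} = phi_{k-1,j} - phi_{kk} phi_{k-1,k-j},  j = 1..k-1.
Step k = 1:
  phi_11 = rho(1) = -0.3065.
Step k = 2:
  phi_22 = [rho(2) - phi_11 rho(1)] / [1 - phi_11 rho(1)] = [-0.023 - (-0.3065)(-0.3065)] / [1 - (-0.3065)(-0.3065)]
         = -0.11694225 / 0.90605775 = -0.1291.
Therefore phi_{22} = -0.1291.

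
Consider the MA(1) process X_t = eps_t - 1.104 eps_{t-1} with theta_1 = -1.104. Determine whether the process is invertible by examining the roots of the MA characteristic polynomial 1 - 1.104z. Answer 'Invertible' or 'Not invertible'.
\text{Not invertible}

The MA(q) characteristic polynomial is P(z) = 1 - 1.104z.
Invertibility requires all roots to lie outside the unit circle, i.e. |z| > 1 for every root.
This is linear in z: 1 + (-1.104) z = 0  =>  z = -1/(-1.104) = 0.905797,  |z| = 0.905797.
Moduli of all roots: 0.9058.
All moduli strictly greater than 1? No.
Verdict: Not invertible.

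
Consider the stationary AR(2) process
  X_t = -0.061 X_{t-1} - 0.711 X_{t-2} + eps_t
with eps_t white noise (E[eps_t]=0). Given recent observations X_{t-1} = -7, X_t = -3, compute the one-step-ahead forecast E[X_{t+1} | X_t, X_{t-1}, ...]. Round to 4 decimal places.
E[X_{t+1} \mid \mathcal F_t] = 5.1600

For an AR(p) model X_t = c + sum_i phi_i X_{t-i} + eps_t, the
one-step-ahead conditional mean is
  E[X_{t+1} | X_t, ...] = c + sum_i phi_i X_{t+1-i}.
Substitute known values:
  E[X_{t+1} | ...] = (-0.061) * (-3) + (-0.711) * (-7)
                   = 5.1600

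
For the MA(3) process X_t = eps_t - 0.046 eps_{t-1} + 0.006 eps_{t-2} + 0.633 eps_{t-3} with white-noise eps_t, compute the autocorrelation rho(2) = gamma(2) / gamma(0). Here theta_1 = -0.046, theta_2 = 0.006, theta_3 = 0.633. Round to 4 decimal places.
\rho(2) = -0.0165

For an MA(q) process with theta_0 = 1, the autocovariance is
  gamma(k) = sigma^2 * sum_{i=0..q-k} theta_i * theta_{i+k},
and rho(k) = gamma(k) / gamma(0). Sigma^2 cancels.
  numerator   = (1)*(0.006) + (-0.046)*(0.633) = -0.023118.
  denominator = (1)^2 + (-0.046)^2 + (0.006)^2 + (0.633)^2 = 1.402841.
  rho(2) = -0.023118 / 1.402841 = -0.0165.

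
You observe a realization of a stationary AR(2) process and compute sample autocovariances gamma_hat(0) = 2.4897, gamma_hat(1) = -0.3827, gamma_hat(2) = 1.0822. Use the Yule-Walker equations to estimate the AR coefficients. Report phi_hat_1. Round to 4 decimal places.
\hat\phi_{1} = -0.0890

The Yule-Walker equations for an AR(p) process read, in matrix form,
  Gamma_p phi = r_p,   with   (Gamma_p)_{ij} = gamma(|i - j|),
                       (r_p)_i = gamma(i),   i,j = 1..p.
Substitute the sample gammas (Toeplitz matrix and right-hand side of size 2):
  Gamma_p = [[2.4897, -0.3827], [-0.3827, 2.4897]]
  r_p     = [-0.3827, 1.0822]
Written out:
  2.4897 phi_1 - 0.3827 phi_2 = -0.3827
  -0.3827 phi_1 + 2.4897 phi_2 = 1.0822
Solve by Cramer's rule:
  det = gamma(0)^2 - gamma(1)^2 = (2.4897)^2 - (-0.3827)^2 = 6.19860609 - 0.14645929 = 6.0521468
  phi_hat_1 = [gamma(1) gamma(0) - gamma(1) gamma(2)] / det = [(-0.3827)(2.4897) - (-0.3827)(1.0822)] / 6.0521468 = -0.53865025 / 6.0521468 = -0.089
  phi_hat_2 = [gamma(0) gamma(2) - gamma(1)^2] / det = [(2.4897)(1.0822) - (-0.3827)^2] / 6.0521468 = 2.54789405 / 6.0521468 = 0.421
So phi_hat = [-0.0890, 0.4210].
Therefore phi_hat_1 = -0.0890.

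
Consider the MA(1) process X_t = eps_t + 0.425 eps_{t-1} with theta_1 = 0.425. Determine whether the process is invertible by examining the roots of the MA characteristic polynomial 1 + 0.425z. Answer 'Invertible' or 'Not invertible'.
\text{Invertible}

The MA(q) characteristic polynomial is P(z) = 1 + 0.425z.
Invertibility requires all roots to lie outside the unit circle, i.e. |z| > 1 for every root.
This is linear in z: 1 + (0.425) z = 0  =>  z = -1/(0.425) = -2.352941,  |z| = 2.352941.
Moduli of all roots: 2.3529.
All moduli strictly greater than 1? Yes.
Verdict: Invertible.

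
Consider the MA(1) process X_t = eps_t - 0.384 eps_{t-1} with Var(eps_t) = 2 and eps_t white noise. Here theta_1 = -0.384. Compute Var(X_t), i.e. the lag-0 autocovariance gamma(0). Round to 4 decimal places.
\gamma(0) = 2.2949

For an MA(q) process X_t = eps_t + sum_i theta_i eps_{t-i} with
Var(eps_t) = sigma^2, the variance is
  gamma(0) = sigma^2 * (1 + sum_i theta_i^2).
  sum_i theta_i^2 = (-0.384)^2 = 0.147456.
  gamma(0) = 2 * (1 + 0.147456) = 2 * 1.147456 = 2.294912, which rounds to 2.2949.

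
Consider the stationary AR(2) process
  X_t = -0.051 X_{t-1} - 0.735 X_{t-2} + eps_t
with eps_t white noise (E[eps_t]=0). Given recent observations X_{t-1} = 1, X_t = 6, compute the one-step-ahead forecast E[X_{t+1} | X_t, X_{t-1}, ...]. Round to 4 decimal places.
E[X_{t+1} \mid \mathcal F_t] = -1.0410

For an AR(p) model X_t = c + sum_i phi_i X_{t-i} + eps_t, the
one-step-ahead conditional mean is
  E[X_{t+1} | X_t, ...] = c + sum_i phi_i X_{t+1-i}.
Substitute known values:
  E[X_{t+1} | ...] = (-0.051) * (6) + (-0.735) * (1)
                   = -1.0410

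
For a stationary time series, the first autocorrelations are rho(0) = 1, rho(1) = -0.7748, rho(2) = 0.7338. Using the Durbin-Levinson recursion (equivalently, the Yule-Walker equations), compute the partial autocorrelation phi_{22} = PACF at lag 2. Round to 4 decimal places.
\phi_{22} = 0.3340

The PACF at lag k is phi_{kk}, the last component of the solution
to the Yule-Walker system G_k phi = r_k where
  (G_k)_{ij} = rho(|i - j|), (r_k)_i = rho(i), i,j = 1..k.
Equivalently, Durbin-Levinson gives phi_{kk} iteratively:
  phi_{11} = rho(1)
  phi_{kk} = [rho(k) - sum_{j=1..k-1} phi_{k-1,j} rho(k-j)]
            / [1 - sum_{j=1..k-1} phi_{k-1,j} rho(j)],
  phi_{k,j} = phi_{k-1,j} - phi_{kk} phi_{k-1,k-j},  j = 1..k-1.
Step k = 1:
  phi_11 = rho(1) = -0.7748.
Step k = 2:
  phi_22 = [rho(2) - phi_11 rho(1)] / [1 - phi_11 rho(1)] = [0.7338 - (-0.7748)(-0.7748)] / [1 - (-0.7748)(-0.7748)]
         = 0.13348496 / 0.39968496 = 0.334.
Therefore phi_{22} = 0.3340.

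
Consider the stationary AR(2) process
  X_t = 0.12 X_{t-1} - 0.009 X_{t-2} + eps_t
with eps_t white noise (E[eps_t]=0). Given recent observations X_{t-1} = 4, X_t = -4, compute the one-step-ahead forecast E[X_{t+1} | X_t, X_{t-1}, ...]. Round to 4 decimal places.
E[X_{t+1} \mid \mathcal F_t] = -0.5160

For an AR(p) model X_t = c + sum_i phi_i X_{t-i} + eps_t, the
one-step-ahead conditional mean is
  E[X_{t+1} | X_t, ...] = c + sum_i phi_i X_{t+1-i}.
Substitute known values:
  E[X_{t+1} | ...] = (0.12) * (-4) + (-0.009) * (4)
                   = -0.5160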